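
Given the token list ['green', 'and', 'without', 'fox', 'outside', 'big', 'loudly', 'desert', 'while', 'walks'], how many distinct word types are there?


Listing all tokens and tracking unique types:
  Token 1: 'green' -> NEW (unique so far: 1)
  Token 2: 'and' -> NEW (unique so far: 2)
  Token 3: 'without' -> NEW (unique so far: 3)
  Token 4: 'fox' -> NEW (unique so far: 4)
  Token 5: 'outside' -> NEW (unique so far: 5)
  Token 6: 'big' -> NEW (unique so far: 6)
  Token 7: 'loudly' -> NEW (unique so far: 7)
  Token 8: 'desert' -> NEW (unique so far: 8)
  Token 9: 'while' -> NEW (unique so far: 9)
  Token 10: 'walks' -> NEW (unique so far: 10)
Unique types: ('and', 'big', 'desert', 'fox', 'green', 'loudly', 'outside', 'walks', 'while', 'without')
Vocabulary size: 10

10


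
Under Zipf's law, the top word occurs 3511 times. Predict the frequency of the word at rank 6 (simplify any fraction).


Zipf's law: freq(rank) = f1 / rank
f1 = 3511, rank = 6
freq = 3511 / 6
GCD(3511, 6) = 1
Simplified: 3511/6

3511/6


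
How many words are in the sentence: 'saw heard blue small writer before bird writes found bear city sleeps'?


Counting words by splitting on spaces:
  Word 1: 'saw'
  Word 2: 'heard'
  Word 3: 'blue'
  Word 4: 'small'
  Word 5: 'writer'
  Word 6: 'before'
  Word 7: 'bird'
  Word 8: 'writes'
  Word 9: 'found'
  Word 10: 'bear'
  Word 11: 'city'
  Word 12: 'sleeps'
Total words: 12

12


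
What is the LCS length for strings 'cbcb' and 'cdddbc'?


DP table for LCS of 'cbcb' and 'cdddbc':
       c  d  d  d  b  c
    0  0  0  0  0  0  0
  c 0  1  1  1  1  1  1
  b 0  1  1  1  1  2  2
  c 0  1  1  1  1  2  3
  b 0  1  1  1  1  2  3
LCS: 'cbc'
LCS length = 3

3


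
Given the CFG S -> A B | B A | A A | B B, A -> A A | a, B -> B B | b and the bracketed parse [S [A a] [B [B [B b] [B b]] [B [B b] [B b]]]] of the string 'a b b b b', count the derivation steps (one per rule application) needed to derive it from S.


Every bracketed nonterminal node [X ...] in the tree is produced by exactly one rule application.
Reading the tree off as a leftmost derivation:
  Step 1: S  =>  A B   (applied S -> A B)
  Step 2: A B  =>  a B   (applied A -> a)
  Step 3: a B  =>  a B B   (applied B -> B B)
  Step 4: a B B  =>  a B B B   (applied B -> B B)
  Step 5: a B B B  =>  a b B B   (applied B -> b)
  Step 6: a b B B  =>  a b b B   (applied B -> b)
  Step 7: a b b B  =>  a b b B B   (applied B -> B B)
  Step 8: a b b B B  =>  a b b b B   (applied B -> b)
  Step 9: a b b b B  =>  a b b b b   (applied B -> b)
Final yield: a b b b b
Total rewrite steps: 9

9


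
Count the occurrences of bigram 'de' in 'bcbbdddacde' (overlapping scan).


Scanning 'bcbbdddacde' for bigram 'de':
  Position 0: 'bc' -> no
  Position 1: 'cb' -> no
  Position 2: 'bb' -> no
  Position 3: 'bd' -> no
  Position 4: 'dd' -> no
  Position 5: 'dd' -> no
  Position 6: 'da' -> no
  Position 7: 'ac' -> no
  Position 8: 'cd' -> no
  Position 9: 'de' -> MATCH
Total matches: 1

1


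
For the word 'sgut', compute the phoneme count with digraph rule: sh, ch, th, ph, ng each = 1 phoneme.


Parsing 'sgut' greedily, digraphs first:
  's' -> consonant phoneme (phonemes so far: 1)
  'g' -> consonant phoneme (phonemes so far: 2)
  'u' -> vowel phoneme (phonemes so far: 3)
  't' -> consonant phoneme (phonemes so far: 4)
Total phonemes: 4

4


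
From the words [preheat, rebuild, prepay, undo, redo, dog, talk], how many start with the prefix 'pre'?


Checking each word for prefix 'pre':
  'preheat' -> YES, starts with 'pre' (count: 1)
  'rebuild' -> no (count: 1)
  'prepay' -> YES, starts with 'pre' (count: 2)
  'undo' -> no (count: 2)
  'redo' -> no (count: 2)
  'dog' -> no (count: 2)
  'talk' -> no (count: 2)
Total with prefix 'pre': 2

2


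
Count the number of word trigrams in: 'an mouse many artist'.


Word trigrams from [4] words:
  Trigram 1: (an mouse many)
  Trigram 2: (mouse many artist)
Total word trigrams: 4 - 2 = 2

2


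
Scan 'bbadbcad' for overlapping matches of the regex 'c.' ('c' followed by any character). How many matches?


Pattern: c. means 'c' followed by any character.
Scanning 'bbadbcad' position-by-position:
  Pos 0: window 'bb' -> no
  Pos 1: window 'ba' -> no
  Pos 2: window 'ad' -> no
  Pos 3: window 'db' -> no
  Pos 4: window 'bc' -> no
  Pos 5: window 'ca' -> MATCH
  Pos 6: window 'ad' -> no
  Pos 7: window 'd' -> no
Total matches: 1

1


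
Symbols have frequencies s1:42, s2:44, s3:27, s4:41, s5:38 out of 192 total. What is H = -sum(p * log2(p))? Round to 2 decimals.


Computing entropy H = -sum(p_i * log2(p_i)):
  s1: p = 42/192 = 0.2188, -p*log2(p) = 0.4796
  s2: p = 44/192 = 0.2292, -p*log2(p) = 0.4871
  s3: p = 27/192 = 0.1406, -p*log2(p) = 0.3980
  s4: p = 41/192 = 0.2135, -p*log2(p) = 0.4756
  s5: p = 38/192 = 0.1979, -p*log2(p) = 0.4625
H = sum of terms = 2.3028
Rounded to 2 decimals: 2.30

2.30


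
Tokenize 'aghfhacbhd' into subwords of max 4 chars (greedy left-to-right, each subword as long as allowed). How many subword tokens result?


'aghfhacbhd' has 10 characters.
Chunking with max size 4:
  Chunk 1: 'aghf' (positions 0-3)
  Chunk 2: 'hacb' (positions 4-7)
  Chunk 3: 'hd' (positions 8-9)
Total chunks: ceil(10 / 4) = 3

3


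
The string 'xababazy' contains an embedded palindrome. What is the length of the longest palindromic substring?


Scanning 'xababazy' for palindromic substrings.
Substring at positions 1-5: 'ababa'.
Check: reverse('ababa') = 'ababa' -> palindrome confirmed.
Neighbouring characters ('x' / 'z') break symmetry, so it cannot extend further.
No longer palindromic substring exists; longest length = 5

5


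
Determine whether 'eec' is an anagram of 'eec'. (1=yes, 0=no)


Sort characters of 'eec': 'cee'
Sort characters of 'eec': 'cee'
Sorted forms match -> they ARE anagrams
Result: 1

1


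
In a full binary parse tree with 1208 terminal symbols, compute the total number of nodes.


Leaf nodes (terminals): 1208
Internal nodes = n - 1 = 1208 - 1 = 1207
Total = leaves + internal = 1208 + 1207 = 2415

2415


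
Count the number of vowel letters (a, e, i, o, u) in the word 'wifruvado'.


Scanning each character of 'wifruvado':
  Position 1: 'w' -> consonant (running count: 0)
  Position 2: 'i' -> vowel (running count: 1)
  Position 3: 'f' -> consonant (running count: 1)
  Position 4: 'r' -> consonant (running count: 1)
  Position 5: 'u' -> vowel (running count: 2)
  Position 6: 'v' -> consonant (running count: 2)
  Position 7: 'a' -> vowel (running count: 3)
  Position 8: 'd' -> consonant (running count: 3)
  Position 9: 'o' -> vowel (running count: 4)
Total vowels: 4

4


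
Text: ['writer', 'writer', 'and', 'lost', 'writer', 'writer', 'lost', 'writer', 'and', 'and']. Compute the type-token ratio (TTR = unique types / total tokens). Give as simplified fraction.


Tokens: 10
Unique types: ('and', 'lost', 'writer') = 3
TTR = 3/10
Already in lowest terms.

3/10


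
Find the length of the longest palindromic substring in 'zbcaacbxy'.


Scanning 'zbcaacbxy' for palindromic substrings.
Substring at positions 1-6: 'bcaacb'.
Check: reverse('bcaacb') = 'bcaacb' -> palindrome confirmed.
Neighbouring characters ('z' / 'x') break symmetry, so it cannot extend further.
No longer palindromic substring exists; longest length = 6

6


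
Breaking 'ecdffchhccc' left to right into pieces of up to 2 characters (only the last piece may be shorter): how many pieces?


'ecdffchhccc' has 11 characters.
Chunking with max size 2:
  Chunk 1: 'ec' (positions 0-1)
  Chunk 2: 'df' (positions 2-3)
  Chunk 3: 'fc' (positions 4-5)
  Chunk 4: 'hh' (positions 6-7)
  Chunk 5: 'cc' (positions 8-9)
  Chunk 6: 'c' (positions 10-10)
Total chunks: ceil(11 / 2) = 6

6


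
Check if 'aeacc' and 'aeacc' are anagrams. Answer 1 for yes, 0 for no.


Sort characters of 'aeacc': 'aacce'
Sort characters of 'aeacc': 'aacce'
Sorted forms match -> they ARE anagrams
Result: 1

1


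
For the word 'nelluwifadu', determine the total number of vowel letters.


Scanning each character of 'nelluwifadu':
  Position 1: 'n' -> consonant (running count: 0)
  Position 2: 'e' -> vowel (running count: 1)
  Position 3: 'l' -> consonant (running count: 1)
  Position 4: 'l' -> consonant (running count: 1)
  Position 5: 'u' -> vowel (running count: 2)
  Position 6: 'w' -> consonant (running count: 2)
  Position 7: 'i' -> vowel (running count: 3)
  Position 8: 'f' -> consonant (running count: 3)
  Position 9: 'a' -> vowel (running count: 4)
  Position 10: 'd' -> consonant (running count: 4)
  Position 11: 'u' -> vowel (running count: 5)
Total vowels: 5

5


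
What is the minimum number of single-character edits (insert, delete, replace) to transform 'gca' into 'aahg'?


Building DP table for s1='gca' (len 3) and s2='aahg' (len 4):
       a  a  h  g
    0  1  2  3  4
  g 1  1  2  3  3
  c 2  2  2  3  4
  a 3  2  2  3  4
Edit distance = dp[3][4] = 4

4


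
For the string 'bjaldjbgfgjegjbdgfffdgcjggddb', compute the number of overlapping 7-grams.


String 'bjaldjbgfgjegjbdgfffdgcjggddb' has length L = 29.
Number of overlapping n-grams = L - n + 1
Substituting: 29 - 7 + 1 = 23

23


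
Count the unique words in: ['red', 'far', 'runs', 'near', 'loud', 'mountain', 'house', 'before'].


Listing all tokens and tracking unique types:
  Token 1: 'red' -> NEW (unique so far: 1)
  Token 2: 'far' -> NEW (unique so far: 2)
  Token 3: 'runs' -> NEW (unique so far: 3)
  Token 4: 'near' -> NEW (unique so far: 4)
  Token 5: 'loud' -> NEW (unique so far: 5)
  Token 6: 'mountain' -> NEW (unique so far: 6)
  Token 7: 'house' -> NEW (unique so far: 7)
  Token 8: 'before' -> NEW (unique so far: 8)
Unique types: ('before', 'far', 'house', 'loud', 'mountain', 'near', 'red', 'runs')
Vocabulary size: 8

8


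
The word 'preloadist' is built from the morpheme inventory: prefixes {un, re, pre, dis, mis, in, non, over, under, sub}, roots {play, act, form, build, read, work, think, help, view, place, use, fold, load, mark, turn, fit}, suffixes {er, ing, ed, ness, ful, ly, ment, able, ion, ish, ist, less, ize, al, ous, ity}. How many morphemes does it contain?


Segmenting 'preloadist' against the inventory:
  'pre' -> prefix (morpheme 1)
  'load' -> root (morpheme 2)
  'ist' -> suffix (morpheme 3)
Total morphemes: 3

3


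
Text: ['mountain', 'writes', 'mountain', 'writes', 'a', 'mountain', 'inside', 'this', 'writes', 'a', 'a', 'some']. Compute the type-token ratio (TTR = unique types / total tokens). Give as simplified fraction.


Tokens: 12
Unique types: ('a', 'inside', 'mountain', 'some', 'this', 'writes') = 6
TTR = 6/12
Simplify: divide both by 6 -> 1/2
TTR = 1/2

1/2


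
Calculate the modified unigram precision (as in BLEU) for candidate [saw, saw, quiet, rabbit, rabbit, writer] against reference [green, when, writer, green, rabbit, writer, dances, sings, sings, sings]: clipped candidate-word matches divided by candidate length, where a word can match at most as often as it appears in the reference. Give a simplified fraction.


Reference word counts: {'dances': 1, 'green': 2, 'rabbit': 1, 'sings': 3, 'when': 1, 'writer': 2}
Checking each candidate word (with clipping):
  'saw' -> not in reference -> no match (matches: 0)
  'saw' -> not in reference -> no match (matches: 0)
  'quiet' -> not in reference -> no match (matches: 0)
  'rabbit' -> in reference (ref count 1, used 1/1) -> match (matches: 1)
  'rabbit' -> ref count 1 already used up (1/1) -> clipped, no match (matches: 1)
  'writer' -> in reference (ref count 2, used 1/2) -> match (matches: 2)
Clipped matches: 2, Candidate length: 6
Precision = 2/6 = 1/3

1/3


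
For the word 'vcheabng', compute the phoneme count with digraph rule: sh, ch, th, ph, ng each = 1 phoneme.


Parsing 'vcheabng' greedily, digraphs first:
  'v' -> consonant phoneme (phonemes so far: 1)
  'ch' -> digraph (1 consonant phoneme) (phonemes so far: 2)
  'e' -> vowel phoneme (phonemes so far: 3)
  'a' -> vowel phoneme (phonemes so far: 4)
  'b' -> consonant phoneme (phonemes so far: 5)
  'ng' -> digraph (1 consonant phoneme) (phonemes so far: 6)
Total phonemes: 6

6


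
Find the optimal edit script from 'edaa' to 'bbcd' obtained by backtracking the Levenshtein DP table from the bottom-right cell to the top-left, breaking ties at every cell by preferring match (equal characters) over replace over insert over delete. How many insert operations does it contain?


Edit distance = 4. Backtracking from cell (4, 4) with preference match > replace > insert > delete,
then listing the resulting alignment 'edaa' -> 'bbcd' left to right:
  Step 1: replace e->b
  Step 2: replace d->b
  Step 3: replace a->c
  Step 4: replace a->d
Total insertions: 0

0


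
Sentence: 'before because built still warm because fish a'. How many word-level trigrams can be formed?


Word trigrams from [8] words:
  Trigram 1: (before because built)
  Trigram 2: (because built still)
  Trigram 3: (built still warm)
  Trigram 4: (still warm because)
  Trigram 5: (warm because fish)
  Trigram 6: (because fish a)
Total word trigrams: 8 - 2 = 6

6


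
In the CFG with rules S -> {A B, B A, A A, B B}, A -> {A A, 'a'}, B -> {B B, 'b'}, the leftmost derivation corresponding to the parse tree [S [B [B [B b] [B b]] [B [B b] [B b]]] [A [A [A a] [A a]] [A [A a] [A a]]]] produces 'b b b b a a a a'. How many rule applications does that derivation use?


Every bracketed nonterminal node [X ...] in the tree is produced by exactly one rule application.
Reading the tree off as a leftmost derivation:
  Step 1: S  =>  B A   (applied S -> B A)
  Step 2: B A  =>  B B A   (applied B -> B B)
  Step 3: B B A  =>  B B B A   (applied B -> B B)
  Step 4: B B B A  =>  b B B A   (applied B -> b)
  Step 5: b B B A  =>  b b B A   (applied B -> b)
  Step 6: b b B A  =>  b b B B A   (applied B -> B B)
  Step 7: b b B B A  =>  b b b B A   (applied B -> b)
  Step 8: b b b B A  =>  b b b b A   (applied B -> b)
  Step 9: b b b b A  =>  b b b b A A   (applied A -> A A)
  Step 10: b b b b A A  =>  b b b b A A A   (applied A -> A A)
  Step 11: b b b b A A A  =>  b b b b a A A   (applied A -> a)
  Step 12: b b b b a A A  =>  b b b b a a A   (applied A -> a)
  Step 13: b b b b a a A  =>  b b b b a a A A   (applied A -> A A)
  Step 14: b b b b a a A A  =>  b b b b a a a A   (applied A -> a)
  Step 15: b b b b a a a A  =>  b b b b a a a a   (applied A -> a)
Final yield: b b b b a a a a
Total rewrite steps: 15

15


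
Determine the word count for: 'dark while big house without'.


Counting words by splitting on spaces:
  Word 1: 'dark'
  Word 2: 'while'
  Word 3: 'big'
  Word 4: 'house'
  Word 5: 'without'
Total words: 5

5


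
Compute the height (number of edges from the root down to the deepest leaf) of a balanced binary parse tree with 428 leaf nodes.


In a balanced binary tree with n leaves the deepest leaf is ceil(log2(n)) edges below the root.
log2(428) = 8.7415
ceil(8.7415) = 9
height (edges) = 9

9


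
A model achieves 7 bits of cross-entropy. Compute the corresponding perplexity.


Perplexity formula: PP = 2^H
H = 7
PP = 2^7
Steps: 2^1 = 2, 2^2 = 4, 2^3 = 8, 2^4 = 16, 2^5 = 32, 2^6 = 64, 2^7 = 128
PP = 128

128


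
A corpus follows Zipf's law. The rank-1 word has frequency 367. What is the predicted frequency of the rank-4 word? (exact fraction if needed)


Zipf's law: freq(rank) = f1 / rank
f1 = 367, rank = 4
freq = 367 / 4
GCD(367, 4) = 1
Simplified: 367/4

367/4


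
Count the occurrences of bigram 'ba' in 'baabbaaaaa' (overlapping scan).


Scanning 'baabbaaaaa' for bigram 'ba':
  Position 0: 'ba' -> MATCH
  Position 1: 'aa' -> no
  Position 2: 'ab' -> no
  Position 3: 'bb' -> no
  Position 4: 'ba' -> MATCH
  Position 5: 'aa' -> no
  Position 6: 'aa' -> no
  Position 7: 'aa' -> no
  Position 8: 'aa' -> no
Total matches: 2

2


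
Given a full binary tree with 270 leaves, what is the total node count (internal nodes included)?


Leaf nodes (terminals): 270
Internal nodes = n - 1 = 270 - 1 = 269
Total = leaves + internal = 270 + 269 = 539

539


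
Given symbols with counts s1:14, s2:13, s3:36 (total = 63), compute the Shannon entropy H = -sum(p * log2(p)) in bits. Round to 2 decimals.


Computing entropy H = -sum(p_i * log2(p_i)):
  s1: p = 14/63 = 0.2222, -p*log2(p) = 0.4822
  s2: p = 13/63 = 0.2063, -p*log2(p) = 0.4698
  s3: p = 36/63 = 0.5714, -p*log2(p) = 0.4613
H = sum of terms = 1.4133
Rounded to 2 decimals: 1.41

1.41


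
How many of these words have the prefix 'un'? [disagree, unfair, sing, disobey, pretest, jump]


Checking each word for prefix 'un':
  'disagree' -> no (count: 0)
  'unfair' -> YES, starts with 'un' (count: 1)
  'sing' -> no (count: 1)
  'disobey' -> no (count: 1)
  'pretest' -> no (count: 1)
  'jump' -> no (count: 1)
Total with prefix 'un': 1

1


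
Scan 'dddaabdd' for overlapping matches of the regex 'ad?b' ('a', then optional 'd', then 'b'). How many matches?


Pattern: ad?b means 'a', then optional 'd', then 'b'.
Scanning 'dddaabdd' position-by-position:
  Pos 0: window 'ddd' -> no
  Pos 1: window 'dda' -> no
  Pos 2: window 'daa' -> no
  Pos 3: window 'aab' -> no
  Pos 4: window 'abd' -> MATCH
  Pos 5: window 'bdd' -> no
  Pos 6: window 'dd' -> no
  Pos 7: window 'd' -> no
Total matches: 1

1


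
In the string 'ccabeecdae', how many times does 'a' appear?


Scanning 'ccabeecdae' for 'a':
  Position 2: 'a' -> MATCH (count: 1)
  Position 8: 'a' -> MATCH (count: 2)
Total occurrences of 'a': 2

2


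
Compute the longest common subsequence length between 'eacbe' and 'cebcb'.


DP table for LCS of 'eacbe' and 'cebcb':
       c  e  b  c  b
    0  0  0  0  0  0
  e 0  0  1  1  1  1
  a 0  0  1  1  1  1
  c 0  1  1  1  2  2
  b 0  1  1  2  2  3
  e 0  1  2  2  2  3
LCS: 'ecb'
LCS length = 3

3


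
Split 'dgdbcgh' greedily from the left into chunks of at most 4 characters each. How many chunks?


'dgdbcgh' has 7 characters.
Chunking with max size 4:
  Chunk 1: 'dgdb' (positions 0-3)
  Chunk 2: 'cgh' (positions 4-6)
Total chunks: ceil(7 / 4) = 2

2


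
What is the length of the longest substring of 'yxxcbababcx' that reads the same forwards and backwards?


Scanning 'yxxcbababcx' for palindromic substrings.
Substring at positions 2-10: 'xcbababcx'.
Check: reverse('xcbababcx') = 'xcbababcx' -> palindrome confirmed.
Neighbouring characters ('x' / '-') break symmetry, so it cannot extend further.
No longer palindromic substring exists; longest length = 9

9


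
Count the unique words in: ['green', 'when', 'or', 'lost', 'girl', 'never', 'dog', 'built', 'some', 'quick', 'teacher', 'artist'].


Listing all tokens and tracking unique types:
  Token 1: 'green' -> NEW (unique so far: 1)
  Token 2: 'when' -> NEW (unique so far: 2)
  Token 3: 'or' -> NEW (unique so far: 3)
  Token 4: 'lost' -> NEW (unique so far: 4)
  Token 5: 'girl' -> NEW (unique so far: 5)
  Token 6: 'never' -> NEW (unique so far: 6)
  Token 7: 'dog' -> NEW (unique so far: 7)
  Token 8: 'built' -> NEW (unique so far: 8)
  Token 9: 'some' -> NEW (unique so far: 9)
  Token 10: 'quick' -> NEW (unique so far: 10)
  Token 11: 'teacher' -> NEW (unique so far: 11)
  Token 12: 'artist' -> NEW (unique so far: 12)
Unique types: ('artist', 'built', 'dog', 'girl', 'green', 'lost', 'never', 'or', 'quick', 'some', 'teacher', 'when')
Vocabulary size: 12

12


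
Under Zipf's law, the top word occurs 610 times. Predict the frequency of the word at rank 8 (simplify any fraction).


Zipf's law: freq(rank) = f1 / rank
f1 = 610, rank = 8
freq = 610 / 8
GCD(610, 8) = 2
Simplified: 305/4

305/4


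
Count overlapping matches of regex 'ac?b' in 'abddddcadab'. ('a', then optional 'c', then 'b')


Pattern: ac?b means 'a', then optional 'c', then 'b'.
Scanning 'abddddcadab' position-by-position:
  Pos 0: window 'abd' -> MATCH
  Pos 1: window 'bdd' -> no
  Pos 2: window 'ddd' -> no
  Pos 3: window 'ddd' -> no
  Pos 4: window 'ddc' -> no
  Pos 5: window 'dca' -> no
  Pos 6: window 'cad' -> no
  Pos 7: window 'ada' -> no
  Pos 8: window 'dab' -> no
  Pos 9: window 'ab' -> MATCH
  Pos 10: window 'b' -> no
Total matches: 2

2


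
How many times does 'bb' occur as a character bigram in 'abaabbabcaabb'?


Scanning 'abaabbabcaabb' for bigram 'bb':
  Position 0: 'ab' -> no
  Position 1: 'ba' -> no
  Position 2: 'aa' -> no
  Position 3: 'ab' -> no
  Position 4: 'bb' -> MATCH
  Position 5: 'ba' -> no
  Position 6: 'ab' -> no
  Position 7: 'bc' -> no
  Position 8: 'ca' -> no
  Position 9: 'aa' -> no
  Position 10: 'ab' -> no
  Position 11: 'bb' -> MATCH
Total matches: 2

2


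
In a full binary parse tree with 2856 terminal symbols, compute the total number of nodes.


Leaf nodes (terminals): 2856
Internal nodes = n - 1 = 2856 - 1 = 2855
Total = leaves + internal = 2856 + 2855 = 5711

5711


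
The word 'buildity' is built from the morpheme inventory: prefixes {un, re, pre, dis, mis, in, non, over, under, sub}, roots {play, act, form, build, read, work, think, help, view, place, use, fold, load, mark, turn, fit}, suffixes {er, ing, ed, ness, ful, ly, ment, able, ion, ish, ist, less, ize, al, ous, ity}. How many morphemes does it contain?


Segmenting 'buildity' against the inventory:
  'build' -> root (morpheme 1)
  'ity' -> suffix (morpheme 2)
Total morphemes: 2

2


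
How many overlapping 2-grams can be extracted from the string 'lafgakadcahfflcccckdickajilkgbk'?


String 'lafgakadcahfflcccckdickajilkgbk' has length L = 31.
Number of overlapping n-grams = L - n + 1
Substituting: 31 - 2 + 1 = 30

30


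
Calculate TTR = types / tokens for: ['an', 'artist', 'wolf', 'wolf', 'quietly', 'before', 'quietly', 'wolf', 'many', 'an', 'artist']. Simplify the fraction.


Tokens: 11
Unique types: ('an', 'artist', 'before', 'many', 'quietly', 'wolf') = 6
TTR = 6/11
Already in lowest terms.

6/11


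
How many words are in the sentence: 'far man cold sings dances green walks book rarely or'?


Counting words by splitting on spaces:
  Word 1: 'far'
  Word 2: 'man'
  Word 3: 'cold'
  Word 4: 'sings'
  Word 5: 'dances'
  Word 6: 'green'
  Word 7: 'walks'
  Word 8: 'book'
  Word 9: 'rarely'
  Word 10: 'or'
Total words: 10

10


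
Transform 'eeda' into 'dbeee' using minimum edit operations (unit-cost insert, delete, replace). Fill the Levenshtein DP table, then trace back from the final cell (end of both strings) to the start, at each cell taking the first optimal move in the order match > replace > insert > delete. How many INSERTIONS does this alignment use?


Edit distance = 4. Backtracking from cell (4, 5) with preference match > replace > insert > delete,
then listing the resulting alignment 'eeda' -> 'dbeee' left to right:
  Step 1: insert 'd' [insertion #1]
  Step 2: replace e->b
  Step 3: keep 'e'
  Step 4: replace d->e
  Step 5: replace a->e
Total insertions: 1

1


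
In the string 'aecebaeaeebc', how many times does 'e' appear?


Scanning 'aecebaeaeebc' for 'e':
  Position 1: 'e' -> MATCH (count: 1)
  Position 3: 'e' -> MATCH (count: 2)
  Position 6: 'e' -> MATCH (count: 3)
  Position 8: 'e' -> MATCH (count: 4)
  Position 9: 'e' -> MATCH (count: 5)
Total occurrences of 'e': 5

5


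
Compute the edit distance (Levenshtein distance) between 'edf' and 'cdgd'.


Building DP table for s1='edf' (len 3) and s2='cdgd' (len 4):
       c  d  g  d
    0  1  2  3  4
  e 1  1  2  3  4
  d 2  2  1  2  3
  f 3  3  2  2  3
Edit distance = dp[3][4] = 3

3


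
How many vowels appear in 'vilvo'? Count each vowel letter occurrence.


Scanning each character of 'vilvo':
  Position 1: 'v' -> consonant (running count: 0)
  Position 2: 'i' -> vowel (running count: 1)
  Position 3: 'l' -> consonant (running count: 1)
  Position 4: 'v' -> consonant (running count: 1)
  Position 5: 'o' -> vowel (running count: 2)
Total vowels: 2

2


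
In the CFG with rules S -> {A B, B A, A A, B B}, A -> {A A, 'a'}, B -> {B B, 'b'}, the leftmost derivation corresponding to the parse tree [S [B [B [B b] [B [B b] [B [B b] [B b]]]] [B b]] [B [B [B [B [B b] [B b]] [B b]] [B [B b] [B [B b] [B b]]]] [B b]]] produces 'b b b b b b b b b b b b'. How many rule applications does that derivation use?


Every bracketed nonterminal node [X ...] in the tree is produced by exactly one rule application.
Reading the tree off as a leftmost derivation:
  Step 1: S  =>  B B   (applied S -> B B)
  Step 2: B B  =>  B B B   (applied B -> B B)
  Step 3: B B B  =>  B B B B   (applied B -> B B)
  Step 4: B B B B  =>  b B B B   (applied B -> b)
  Step 5: b B B B  =>  b B B B B   (applied B -> B B)
  Step 6: b B B B B  =>  b b B B B   (applied B -> b)
  Step 7: b b B B B  =>  b b B B B B   (applied B -> B B)
  Step 8: b b B B B B  =>  b b b B B B   (applied B -> b)
  Step 9: b b b B B B  =>  b b b b B B   (applied B -> b)
  Step 10: b b b b B B  =>  b b b b b B   (applied B -> b)
  Step 11: b b b b b B  =>  b b b b b B B   (applied B -> B B)
  Step 12: b b b b b B B  =>  b b b b b B B B   (applied B -> B B)
  Step 13: b b b b b B B B  =>  b b b b b B B B B   (applied B -> B B)
  Step 14: b b b b b B B B B  =>  b b b b b B B B B B   (applied B -> B B)
  Step 15: b b b b b B B B B B  =>  b b b b b b B B B B   (applied B -> b)
  Step 16: b b b b b b B B B B  =>  b b b b b b b B B B   (applied B -> b)
  Step 17: b b b b b b b B B B  =>  b b b b b b b b B B   (applied B -> b)
  Step 18: b b b b b b b b B B  =>  b b b b b b b b B B B   (applied B -> B B)
  Step 19: b b b b b b b b B B B  =>  b b b b b b b b b B B   (applied B -> b)
  Step 20: b b b b b b b b b B B  =>  b b b b b b b b b B B B   (applied B -> B B)
  Step 21: b b b b b b b b b B B B  =>  b b b b b b b b b b B B   (applied B -> b)
  Step 22: b b b b b b b b b b B B  =>  b b b b b b b b b b b B   (applied B -> b)
  Step 23: b b b b b b b b b b b B  =>  b b b b b b b b b b b b   (applied B -> b)
Final yield: b b b b b b b b b b b b
Total rewrite steps: 23

23


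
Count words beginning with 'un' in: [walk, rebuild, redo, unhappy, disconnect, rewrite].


Checking each word for prefix 'un':
  'walk' -> no (count: 0)
  'rebuild' -> no (count: 0)
  'redo' -> no (count: 0)
  'unhappy' -> YES, starts with 'un' (count: 1)
  'disconnect' -> no (count: 1)
  'rewrite' -> no (count: 1)
Total with prefix 'un': 1

1


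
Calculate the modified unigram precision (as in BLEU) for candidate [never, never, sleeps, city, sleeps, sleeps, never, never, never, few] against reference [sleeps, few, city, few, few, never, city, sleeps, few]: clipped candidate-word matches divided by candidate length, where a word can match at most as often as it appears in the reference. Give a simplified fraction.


Reference word counts: {'city': 2, 'few': 4, 'never': 1, 'sleeps': 2}
Checking each candidate word (with clipping):
  'never' -> in reference (ref count 1, used 1/1) -> match (matches: 1)
  'never' -> ref count 1 already used up (1/1) -> clipped, no match (matches: 1)
  'sleeps' -> in reference (ref count 2, used 1/2) -> match (matches: 2)
  'city' -> in reference (ref count 2, used 1/2) -> match (matches: 3)
  'sleeps' -> in reference (ref count 2, used 2/2) -> match (matches: 4)
  'sleeps' -> ref count 2 already used up (2/2) -> clipped, no match (matches: 4)
  'never' -> ref count 1 already used up (1/1) -> clipped, no match (matches: 4)
  'never' -> ref count 1 already used up (1/1) -> clipped, no match (matches: 4)
  'never' -> ref count 1 already used up (1/1) -> clipped, no match (matches: 4)
  'few' -> in reference (ref count 4, used 1/4) -> match (matches: 5)
Clipped matches: 5, Candidate length: 10
Precision = 5/10 = 1/2

1/2


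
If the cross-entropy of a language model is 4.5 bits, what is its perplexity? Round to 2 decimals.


Perplexity formula: PP = 2^H
H = 4.5
PP = 2^4.5
Decompose: 2^4.5 = 2^4 * 2^0.5 = 2^4 * sqrt(2)
2^4 = 16, sqrt(2) ~ 1.4142136
PP ~ 16 * 1.4142136 = 22.6274176
Rounded to 2 decimals: 22.63

22.63


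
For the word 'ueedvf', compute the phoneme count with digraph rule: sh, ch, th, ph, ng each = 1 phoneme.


Parsing 'ueedvf' greedily, digraphs first:
  'u' -> vowel phoneme (phonemes so far: 1)
  'e' -> vowel phoneme (phonemes so far: 2)
  'e' -> vowel phoneme (phonemes so far: 3)
  'd' -> consonant phoneme (phonemes so far: 4)
  'v' -> consonant phoneme (phonemes so far: 5)
  'f' -> consonant phoneme (phonemes so far: 6)
Total phonemes: 6

6


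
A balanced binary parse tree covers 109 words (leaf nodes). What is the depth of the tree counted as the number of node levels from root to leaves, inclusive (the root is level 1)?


In a balanced binary tree with n leaves the deepest leaf is ceil(log2(n)) edges below the root,
so counting node levels inclusive of root and leaves gives ceil(log2(n)) + 1 levels.
log2(109) = 6.7682
ceil(6.7682) = 7
levels = 7 + 1 = 8

8


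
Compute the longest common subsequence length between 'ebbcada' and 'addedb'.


DP table for LCS of 'ebbcada' and 'addedb':
       a  d  d  e  d  b
    0  0  0  0  0  0  0
  e 0  0  0  0  1  1  1
  b 0  0  0  0  1  1  2
  b 0  0  0  0  1  1  2
  c 0  0  0  0  1  1  2
  a 0  1  1  1  1  1  2
  d 0  1  2  2  2  2  2
  a 0  1  2  2  2  2  2
LCS: 'eb'
LCS length = 2

2


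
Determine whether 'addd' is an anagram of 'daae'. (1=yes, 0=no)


Sort characters of 'addd': 'addd'
Sort characters of 'daae': 'aade'
Sorted forms differ -> they are NOT anagrams
Result: 0

0


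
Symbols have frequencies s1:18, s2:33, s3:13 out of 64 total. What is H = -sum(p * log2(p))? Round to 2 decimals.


Computing entropy H = -sum(p_i * log2(p_i)):
  s1: p = 18/64 = 0.2812, -p*log2(p) = 0.5147
  s2: p = 33/64 = 0.5156, -p*log2(p) = 0.4927
  s3: p = 13/64 = 0.2031, -p*log2(p) = 0.4671
H = sum of terms = 1.4745
Rounded to 2 decimals: 1.47

1.47


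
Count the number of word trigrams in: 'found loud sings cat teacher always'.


Word trigrams from [6] words:
  Trigram 1: (found loud sings)
  Trigram 2: (loud sings cat)
  Trigram 3: (sings cat teacher)
  Trigram 4: (cat teacher always)
Total word trigrams: 6 - 2 = 4

4


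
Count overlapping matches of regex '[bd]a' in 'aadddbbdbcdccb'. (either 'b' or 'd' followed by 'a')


Pattern: [bd]a means either 'b' or 'd' followed by 'a'.
Scanning 'aadddbbdbcdccb' position-by-position:
  Pos 0: window 'aa' -> no
  Pos 1: window 'ad' -> no
  Pos 2: window 'dd' -> no
  Pos 3: window 'dd' -> no
  Pos 4: window 'db' -> no
  Pos 5: window 'bb' -> no
  Pos 6: window 'bd' -> no
  Pos 7: window 'db' -> no
  Pos 8: window 'bc' -> no
  Pos 9: window 'cd' -> no
  Pos 10: window 'dc' -> no
  Pos 11: window 'cc' -> no
  Pos 12: window 'cb' -> no
  Pos 13: window 'b' -> no
Total matches: 0

0


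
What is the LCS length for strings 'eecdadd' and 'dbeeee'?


DP table for LCS of 'eecdadd' and 'dbeeee':
       d  b  e  e  e  e
    0  0  0  0  0  0  0
  e 0  0  0  1  1  1  1
  e 0  0  0  1  2  2  2
  c 0  0  0  1  2  2  2
  d 0  1  1  1  2  2  2
  a 0  1  1  1  2  2  2
  d 0  1  1  1  2  2  2
  d 0  1  1  1  2  2  2
LCS: 'ee'
LCS length = 2

2


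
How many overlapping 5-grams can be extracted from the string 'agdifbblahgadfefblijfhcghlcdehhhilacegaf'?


String 'agdifbblahgadfefblijfhcghlcdehhhilacegaf' has length L = 40.
Number of overlapping n-grams = L - n + 1
Substituting: 40 - 5 + 1 = 36

36


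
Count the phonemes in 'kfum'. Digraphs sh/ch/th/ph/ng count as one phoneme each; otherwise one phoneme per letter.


Parsing 'kfum' greedily, digraphs first:
  'k' -> consonant phoneme (phonemes so far: 1)
  'f' -> consonant phoneme (phonemes so far: 2)
  'u' -> vowel phoneme (phonemes so far: 3)
  'm' -> consonant phoneme (phonemes so far: 4)
Total phonemes: 4

4


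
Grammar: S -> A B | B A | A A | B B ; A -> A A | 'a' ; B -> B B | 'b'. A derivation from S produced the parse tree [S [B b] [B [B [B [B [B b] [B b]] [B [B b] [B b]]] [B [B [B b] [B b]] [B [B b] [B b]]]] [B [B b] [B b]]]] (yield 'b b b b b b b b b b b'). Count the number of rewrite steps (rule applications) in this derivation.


Every bracketed nonterminal node [X ...] in the tree is produced by exactly one rule application.
Reading the tree off as a leftmost derivation:
  Step 1: S  =>  B B   (applied S -> B B)
  Step 2: B B  =>  b B   (applied B -> b)
  Step 3: b B  =>  b B B   (applied B -> B B)
  Step 4: b B B  =>  b B B B   (applied B -> B B)
  Step 5: b B B B  =>  b B B B B   (applied B -> B B)
  Step 6: b B B B B  =>  b B B B B B   (applied B -> B B)
  Step 7: b B B B B B  =>  b b B B B B   (applied B -> b)
  Step 8: b b B B B B  =>  b b b B B B   (applied B -> b)
  Step 9: b b b B B B  =>  b b b B B B B   (applied B -> B B)
  Step 10: b b b B B B B  =>  b b b b B B B   (applied B -> b)
  Step 11: b b b b B B B  =>  b b b b b B B   (applied B -> b)
  Step 12: b b b b b B B  =>  b b b b b B B B   (applied B -> B B)
  Step 13: b b b b b B B B  =>  b b b b b B B B B   (applied B -> B B)
  Step 14: b b b b b B B B B  =>  b b b b b b B B B   (applied B -> b)
  Step 15: b b b b b b B B B  =>  b b b b b b b B B   (applied B -> b)
  Step 16: b b b b b b b B B  =>  b b b b b b b B B B   (applied B -> B B)
  Step 17: b b b b b b b B B B  =>  b b b b b b b b B B   (applied B -> b)
  Step 18: b b b b b b b b B B  =>  b b b b b b b b b B   (applied B -> b)
  Step 19: b b b b b b b b b B  =>  b b b b b b b b b B B   (applied B -> B B)
  Step 20: b b b b b b b b b B B  =>  b b b b b b b b b b B   (applied B -> b)
  Step 21: b b b b b b b b b b B  =>  b b b b b b b b b b b   (applied B -> b)
Final yield: b b b b b b b b b b b
Total rewrite steps: 21

21


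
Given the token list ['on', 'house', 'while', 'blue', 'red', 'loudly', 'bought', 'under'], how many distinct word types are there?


Listing all tokens and tracking unique types:
  Token 1: 'on' -> NEW (unique so far: 1)
  Token 2: 'house' -> NEW (unique so far: 2)
  Token 3: 'while' -> NEW (unique so far: 3)
  Token 4: 'blue' -> NEW (unique so far: 4)
  Token 5: 'red' -> NEW (unique so far: 5)
  Token 6: 'loudly' -> NEW (unique so far: 6)
  Token 7: 'bought' -> NEW (unique so far: 7)
  Token 8: 'under' -> NEW (unique so far: 8)
Unique types: ('blue', 'bought', 'house', 'loudly', 'on', 'red', 'under', 'while')
Vocabulary size: 8

8


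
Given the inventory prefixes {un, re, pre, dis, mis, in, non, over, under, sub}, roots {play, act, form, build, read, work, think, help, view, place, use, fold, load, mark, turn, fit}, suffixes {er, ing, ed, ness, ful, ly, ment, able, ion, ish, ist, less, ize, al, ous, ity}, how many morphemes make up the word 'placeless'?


Segmenting 'placeless' against the inventory:
  'place' -> root (morpheme 1)
  'less' -> suffix (morpheme 2)
Total morphemes: 2

2


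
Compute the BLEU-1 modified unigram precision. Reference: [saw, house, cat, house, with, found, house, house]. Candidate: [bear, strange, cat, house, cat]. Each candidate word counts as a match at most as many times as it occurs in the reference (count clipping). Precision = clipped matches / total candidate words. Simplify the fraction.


Reference word counts: {'cat': 1, 'found': 1, 'house': 4, 'saw': 1, 'with': 1}
Checking each candidate word (with clipping):
  'bear' -> not in reference -> no match (matches: 0)
  'strange' -> not in reference -> no match (matches: 0)
  'cat' -> in reference (ref count 1, used 1/1) -> match (matches: 1)
  'house' -> in reference (ref count 4, used 1/4) -> match (matches: 2)
  'cat' -> ref count 1 already used up (1/1) -> clipped, no match (matches: 2)
Clipped matches: 2, Candidate length: 5
Precision = 2/5

2/5


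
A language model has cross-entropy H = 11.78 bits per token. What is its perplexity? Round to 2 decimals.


Perplexity formula: PP = 2^H
H = 11.78
PP = 2^11.78
Decompose: 2^11.78 = 2^11 * 2^0.78
2^11 = 2048, 2^0.78 ~ 1.7171309
PP ~ 2048 * 1.7171309 = 3516.6840832
Rounded to 2 decimals: 3516.68

3516.68


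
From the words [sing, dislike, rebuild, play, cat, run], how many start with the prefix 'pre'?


Checking each word for prefix 'pre':
  'sing' -> no (count: 0)
  'dislike' -> no (count: 0)
  'rebuild' -> no (count: 0)
  'play' -> no (count: 0)
  'cat' -> no (count: 0)
  'run' -> no (count: 0)
Total with prefix 'pre': 0

0


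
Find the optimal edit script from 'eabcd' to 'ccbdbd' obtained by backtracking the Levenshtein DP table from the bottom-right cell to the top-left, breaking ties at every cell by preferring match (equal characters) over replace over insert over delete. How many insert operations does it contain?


Edit distance = 4. Backtracking from cell (5, 6) with preference match > replace > insert > delete,
then listing the resulting alignment 'eabcd' -> 'ccbdbd' left to right:
  Step 1: replace e->c
  Step 2: replace a->c
  Step 3: keep 'b'
  Step 4: insert 'd' [insertion #1]
  Step 5: replace c->b
  Step 6: keep 'd'
Total insertions: 1

1


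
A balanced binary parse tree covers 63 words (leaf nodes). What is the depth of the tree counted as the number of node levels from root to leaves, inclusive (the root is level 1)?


In a balanced binary tree with n leaves the deepest leaf is ceil(log2(n)) edges below the root,
so counting node levels inclusive of root and leaves gives ceil(log2(n)) + 1 levels.
log2(63) = 5.9773
ceil(5.9773) = 6
levels = 6 + 1 = 7

7


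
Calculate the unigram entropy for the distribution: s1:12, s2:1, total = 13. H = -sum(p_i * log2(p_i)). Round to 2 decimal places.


Computing entropy H = -sum(p_i * log2(p_i)):
  s1: p = 12/13 = 0.9231, -p*log2(p) = 0.1066
  s2: p = 1/13 = 0.0769, -p*log2(p) = 0.2846
H = sum of terms = 0.3912
Rounded to 2 decimals: 0.39

0.39


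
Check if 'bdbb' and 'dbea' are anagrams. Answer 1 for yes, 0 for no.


Sort characters of 'bdbb': 'bbbd'
Sort characters of 'dbea': 'abde'
Sorted forms differ -> they are NOT anagrams
Result: 0

0


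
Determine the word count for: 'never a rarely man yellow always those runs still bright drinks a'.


Counting words by splitting on spaces:
  Word 1: 'never'
  Word 2: 'a'
  Word 3: 'rarely'
  Word 4: 'man'
  Word 5: 'yellow'
  Word 6: 'always'
  Word 7: 'those'
  Word 8: 'runs'
  Word 9: 'still'
  Word 10: 'bright'
  Word 11: 'drinks'
  Word 12: 'a'
Total words: 12

12


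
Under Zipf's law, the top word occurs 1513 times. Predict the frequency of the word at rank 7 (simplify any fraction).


Zipf's law: freq(rank) = f1 / rank
f1 = 1513, rank = 7
freq = 1513 / 7
GCD(1513, 7) = 1
Simplified: 1513/7

1513/7


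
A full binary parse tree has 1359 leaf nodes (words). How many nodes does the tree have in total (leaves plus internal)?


Leaf nodes (terminals): 1359
Internal nodes = n - 1 = 1359 - 1 = 1358
Total = leaves + internal = 1359 + 1358 = 2717

2717


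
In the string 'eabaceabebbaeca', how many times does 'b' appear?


Scanning 'eabaceabebbaeca' for 'b':
  Position 2: 'b' -> MATCH (count: 1)
  Position 7: 'b' -> MATCH (count: 2)
  Position 9: 'b' -> MATCH (count: 3)
  Position 10: 'b' -> MATCH (count: 4)
Total occurrences of 'b': 4

4


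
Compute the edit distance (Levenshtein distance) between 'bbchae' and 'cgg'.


Building DP table for s1='bbchae' (len 6) and s2='cgg' (len 3):
       c  g  g
    0  1  2  3
  b 1  1  2  3
  b 2  2  2  3
  c 3  2  3  3
  h 4  3  3  4
  a 5  4  4  4
  e 6  5  5  5
Edit distance = dp[6][3] = 5

5


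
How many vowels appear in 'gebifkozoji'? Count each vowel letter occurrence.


Scanning each character of 'gebifkozoji':
  Position 1: 'g' -> consonant (running count: 0)
  Position 2: 'e' -> vowel (running count: 1)
  Position 3: 'b' -> consonant (running count: 1)
  Position 4: 'i' -> vowel (running count: 2)
  Position 5: 'f' -> consonant (running count: 2)
  Position 6: 'k' -> consonant (running count: 2)
  Position 7: 'o' -> vowel (running count: 3)
  Position 8: 'z' -> consonant (running count: 3)
  Position 9: 'o' -> vowel (running count: 4)
  Position 10: 'j' -> consonant (running count: 4)
  Position 11: 'i' -> vowel (running count: 5)
Total vowels: 5

5


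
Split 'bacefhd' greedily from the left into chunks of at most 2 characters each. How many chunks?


'bacefhd' has 7 characters.
Chunking with max size 2:
  Chunk 1: 'ba' (positions 0-1)
  Chunk 2: 'ce' (positions 2-3)
  Chunk 3: 'fh' (positions 4-5)
  Chunk 4: 'd' (positions 6-6)
Total chunks: ceil(7 / 2) = 4

4
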